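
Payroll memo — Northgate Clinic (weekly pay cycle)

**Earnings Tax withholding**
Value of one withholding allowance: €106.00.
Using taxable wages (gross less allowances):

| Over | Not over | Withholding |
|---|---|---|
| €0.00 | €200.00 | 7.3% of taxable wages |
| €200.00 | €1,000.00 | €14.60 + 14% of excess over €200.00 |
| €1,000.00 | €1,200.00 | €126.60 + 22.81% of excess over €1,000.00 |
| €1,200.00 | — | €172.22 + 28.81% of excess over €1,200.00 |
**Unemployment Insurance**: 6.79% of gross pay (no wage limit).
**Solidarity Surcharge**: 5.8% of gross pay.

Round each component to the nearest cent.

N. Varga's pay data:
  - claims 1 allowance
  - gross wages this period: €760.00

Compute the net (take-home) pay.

Earnings Tax: taxable = €760.00 − 1×€106.00 = €654.00
  €14.60 + 14% × (€654.00 − €200.00) = €14.60 + 14% × €454.00 = €78.16
Unemployment Insurance: 6.79% × €760.00 = €51.60
Solidarity Surcharge: 5.8% × €760.00 = €44.08
Total withheld: €78.16 + €51.60 + €44.08 = €173.84
Net pay: €760.00 − €173.84 = €586.16

€586.16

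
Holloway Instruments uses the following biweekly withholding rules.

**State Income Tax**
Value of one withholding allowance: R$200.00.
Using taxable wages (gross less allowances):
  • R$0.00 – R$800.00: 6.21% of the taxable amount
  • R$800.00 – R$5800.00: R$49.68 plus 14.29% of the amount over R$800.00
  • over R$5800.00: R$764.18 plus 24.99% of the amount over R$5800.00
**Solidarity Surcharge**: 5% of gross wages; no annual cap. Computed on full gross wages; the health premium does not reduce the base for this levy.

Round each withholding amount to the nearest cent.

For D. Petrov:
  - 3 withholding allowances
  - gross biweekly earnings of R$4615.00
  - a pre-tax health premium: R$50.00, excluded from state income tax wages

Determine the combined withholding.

State Income Tax: taxable = R$4615.00 − R$50.00 − 3×R$200.00 = R$3965.00
  R$49.68 + 14.29% × (R$3965.00 − R$800.00) = R$49.68 + 14.29% × R$3165.00 = R$501.96
Solidarity Surcharge: 5% × R$4615.00 = R$230.75
Total: R$501.96 + R$230.75 = R$732.71

R$732.71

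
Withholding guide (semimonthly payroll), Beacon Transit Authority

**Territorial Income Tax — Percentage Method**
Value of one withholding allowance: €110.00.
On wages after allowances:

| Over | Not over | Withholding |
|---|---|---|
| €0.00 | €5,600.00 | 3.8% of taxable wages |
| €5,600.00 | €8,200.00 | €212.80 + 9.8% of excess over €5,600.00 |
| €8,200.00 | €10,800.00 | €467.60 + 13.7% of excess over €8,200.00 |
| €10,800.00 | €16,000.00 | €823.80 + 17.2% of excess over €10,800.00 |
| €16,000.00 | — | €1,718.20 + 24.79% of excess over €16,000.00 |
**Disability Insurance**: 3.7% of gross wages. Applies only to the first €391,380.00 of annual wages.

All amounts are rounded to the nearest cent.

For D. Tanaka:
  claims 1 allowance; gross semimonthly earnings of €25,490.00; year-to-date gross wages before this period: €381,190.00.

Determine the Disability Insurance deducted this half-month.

Disability Insurance: cap €391,380.00 − YTD €381,190.00 = €10,190.00 subject; 3.7% × €10,190.00 = €377.03

€377.03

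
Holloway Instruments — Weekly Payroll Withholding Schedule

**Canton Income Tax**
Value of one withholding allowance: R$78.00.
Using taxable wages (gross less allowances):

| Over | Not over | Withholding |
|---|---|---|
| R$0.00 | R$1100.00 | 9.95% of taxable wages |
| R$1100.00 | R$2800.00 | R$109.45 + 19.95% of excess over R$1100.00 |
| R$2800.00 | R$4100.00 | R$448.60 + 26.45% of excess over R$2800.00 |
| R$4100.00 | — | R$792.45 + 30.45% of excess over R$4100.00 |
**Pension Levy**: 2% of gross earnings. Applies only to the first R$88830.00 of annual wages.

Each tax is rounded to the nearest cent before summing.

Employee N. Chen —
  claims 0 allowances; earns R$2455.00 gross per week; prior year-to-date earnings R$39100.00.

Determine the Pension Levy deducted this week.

R$49.10

Pension Levy: 2% × R$2455.00 = R$49.10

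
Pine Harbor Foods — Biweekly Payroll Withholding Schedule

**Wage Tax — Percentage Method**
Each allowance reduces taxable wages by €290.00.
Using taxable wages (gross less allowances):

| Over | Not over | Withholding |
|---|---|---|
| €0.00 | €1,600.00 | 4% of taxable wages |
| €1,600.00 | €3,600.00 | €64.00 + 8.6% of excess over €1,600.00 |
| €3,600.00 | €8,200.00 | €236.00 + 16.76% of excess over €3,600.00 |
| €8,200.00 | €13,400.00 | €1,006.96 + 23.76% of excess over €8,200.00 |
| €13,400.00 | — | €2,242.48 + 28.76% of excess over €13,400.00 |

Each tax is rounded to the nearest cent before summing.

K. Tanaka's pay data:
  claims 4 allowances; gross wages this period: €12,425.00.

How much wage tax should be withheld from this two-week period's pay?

€1,735.20

Wage Tax: taxable = €12,425.00 − 4×€290.00 = €11,265.00
  €1,006.96 + 23.76% × (€11,265.00 − €8,200.00) = €1,006.96 + 23.76% × €3,065.00 = €1,735.20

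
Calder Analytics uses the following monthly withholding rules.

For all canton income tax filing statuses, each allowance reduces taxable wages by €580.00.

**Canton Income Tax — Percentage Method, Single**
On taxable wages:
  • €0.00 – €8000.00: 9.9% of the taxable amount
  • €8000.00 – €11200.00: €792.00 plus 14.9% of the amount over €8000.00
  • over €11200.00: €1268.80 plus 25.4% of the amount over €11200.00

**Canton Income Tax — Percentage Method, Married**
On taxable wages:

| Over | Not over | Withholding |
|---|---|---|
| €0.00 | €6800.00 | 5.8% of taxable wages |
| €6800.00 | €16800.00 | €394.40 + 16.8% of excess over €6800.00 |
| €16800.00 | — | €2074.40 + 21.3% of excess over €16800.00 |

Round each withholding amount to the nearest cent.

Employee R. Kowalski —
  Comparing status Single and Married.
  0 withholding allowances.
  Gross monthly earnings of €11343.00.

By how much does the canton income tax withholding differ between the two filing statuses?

€147.50

Canton Income Tax (Single): taxable = €11343.00
  €1268.80 + 25.4% × (€11343.00 − €11200.00) = €1268.80 + 25.4% × €143.00 = €1305.12
Canton Income Tax (Married): taxable = €11343.00
  €394.40 + 16.8% × (€11343.00 − €6800.00) = €394.40 + 16.8% × €4543.00 = €1157.62
Difference: |€1305.12 − €1157.62| = €147.50 (higher under Single)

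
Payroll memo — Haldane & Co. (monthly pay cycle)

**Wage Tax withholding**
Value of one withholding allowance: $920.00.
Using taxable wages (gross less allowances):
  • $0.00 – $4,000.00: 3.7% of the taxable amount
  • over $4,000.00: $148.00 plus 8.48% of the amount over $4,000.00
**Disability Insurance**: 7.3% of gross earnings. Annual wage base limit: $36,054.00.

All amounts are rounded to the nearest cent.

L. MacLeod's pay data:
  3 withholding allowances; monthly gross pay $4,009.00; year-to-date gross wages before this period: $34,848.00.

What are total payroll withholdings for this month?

$134.25

Wage Tax: taxable = $4,009.00 − 3×$920.00 = $1,249.00
  3.7% × $1,249.00 = $46.21
Disability Insurance: cap $36,054.00 − YTD $34,848.00 = $1,206.00 subject; 7.3% × $1,206.00 = $88.04
Total: $46.21 + $88.04 = $134.25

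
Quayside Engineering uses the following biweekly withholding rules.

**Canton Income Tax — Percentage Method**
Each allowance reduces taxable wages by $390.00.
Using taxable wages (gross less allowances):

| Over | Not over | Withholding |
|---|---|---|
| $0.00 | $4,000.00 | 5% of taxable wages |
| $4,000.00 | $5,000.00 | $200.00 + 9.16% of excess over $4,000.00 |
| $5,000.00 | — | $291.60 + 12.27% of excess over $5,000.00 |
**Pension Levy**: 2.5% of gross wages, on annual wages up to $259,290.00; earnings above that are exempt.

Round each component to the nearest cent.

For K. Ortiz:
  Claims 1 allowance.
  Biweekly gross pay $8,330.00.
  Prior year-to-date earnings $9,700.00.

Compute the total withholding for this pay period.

$860.59

Canton Income Tax: taxable = $8,330.00 − 1×$390.00 = $7,940.00
  $291.60 + 12.27% × ($7,940.00 − $5,000.00) = $291.60 + 12.27% × $2,940.00 = $652.34
Pension Levy: 2.5% × $8,330.00 = $208.25
Total: $652.34 + $208.25 = $860.59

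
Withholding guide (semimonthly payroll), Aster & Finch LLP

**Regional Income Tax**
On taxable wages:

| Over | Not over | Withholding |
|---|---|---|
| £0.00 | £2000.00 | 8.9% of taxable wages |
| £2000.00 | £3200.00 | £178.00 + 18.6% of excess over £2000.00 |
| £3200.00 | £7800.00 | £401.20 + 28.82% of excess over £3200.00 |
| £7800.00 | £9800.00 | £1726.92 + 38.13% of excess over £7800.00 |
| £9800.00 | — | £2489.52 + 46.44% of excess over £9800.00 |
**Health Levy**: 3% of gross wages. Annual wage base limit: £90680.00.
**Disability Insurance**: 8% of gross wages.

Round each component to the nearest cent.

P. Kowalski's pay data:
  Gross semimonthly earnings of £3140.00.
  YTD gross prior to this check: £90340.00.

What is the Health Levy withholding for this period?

£10.20

Health Levy: cap £90680.00 − YTD £90340.00 = £340.00 subject; 3% × £340.00 = £10.20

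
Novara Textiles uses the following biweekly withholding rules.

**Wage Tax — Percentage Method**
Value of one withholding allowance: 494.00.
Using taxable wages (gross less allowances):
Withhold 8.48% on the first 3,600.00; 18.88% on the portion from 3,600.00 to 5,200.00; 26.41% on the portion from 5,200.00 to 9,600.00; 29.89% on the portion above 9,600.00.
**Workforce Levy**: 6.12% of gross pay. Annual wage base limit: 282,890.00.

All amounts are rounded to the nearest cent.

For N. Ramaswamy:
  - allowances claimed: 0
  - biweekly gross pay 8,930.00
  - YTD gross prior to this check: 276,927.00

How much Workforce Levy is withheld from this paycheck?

364.94

Workforce Levy: cap 282,890.00 − YTD 276,927.00 = 5,963.00 subject; 6.12% × 5,963.00 = 364.94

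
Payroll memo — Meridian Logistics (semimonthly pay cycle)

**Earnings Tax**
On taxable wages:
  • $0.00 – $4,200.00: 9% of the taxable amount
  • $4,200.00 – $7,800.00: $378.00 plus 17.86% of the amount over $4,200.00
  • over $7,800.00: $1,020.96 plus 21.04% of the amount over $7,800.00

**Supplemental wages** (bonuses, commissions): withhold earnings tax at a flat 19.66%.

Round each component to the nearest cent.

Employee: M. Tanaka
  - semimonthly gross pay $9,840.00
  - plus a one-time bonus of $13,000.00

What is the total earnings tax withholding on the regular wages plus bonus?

$4,005.98

Earnings Tax: taxable = $9,840.00
  $1,020.96 + 21.04% × ($9,840.00 − $7,800.00) = $1,020.96 + 21.04% × $2,040.00 = $1,450.18
Supplemental (19.66% flat on bonus): 19.66% × $13,000.00 = $2,555.80
Total earnings tax: $1,450.18 + $2,555.80 = $4,005.98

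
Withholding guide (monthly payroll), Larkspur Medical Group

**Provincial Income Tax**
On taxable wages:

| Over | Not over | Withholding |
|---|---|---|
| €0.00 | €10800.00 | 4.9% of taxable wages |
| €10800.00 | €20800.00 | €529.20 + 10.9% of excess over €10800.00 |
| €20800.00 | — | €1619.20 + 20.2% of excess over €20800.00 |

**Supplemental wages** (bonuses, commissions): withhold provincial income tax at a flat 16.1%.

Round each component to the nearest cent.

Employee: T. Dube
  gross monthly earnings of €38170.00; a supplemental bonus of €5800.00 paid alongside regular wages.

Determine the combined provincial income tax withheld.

€6061.74

Provincial Income Tax: taxable = €38170.00
  €1619.20 + 20.2% × (€38170.00 − €20800.00) = €1619.20 + 20.2% × €17370.00 = €5127.94
Supplemental (16.1% flat on bonus): 16.1% × €5800.00 = €933.80
Total provincial income tax: €5127.94 + €933.80 = €6061.74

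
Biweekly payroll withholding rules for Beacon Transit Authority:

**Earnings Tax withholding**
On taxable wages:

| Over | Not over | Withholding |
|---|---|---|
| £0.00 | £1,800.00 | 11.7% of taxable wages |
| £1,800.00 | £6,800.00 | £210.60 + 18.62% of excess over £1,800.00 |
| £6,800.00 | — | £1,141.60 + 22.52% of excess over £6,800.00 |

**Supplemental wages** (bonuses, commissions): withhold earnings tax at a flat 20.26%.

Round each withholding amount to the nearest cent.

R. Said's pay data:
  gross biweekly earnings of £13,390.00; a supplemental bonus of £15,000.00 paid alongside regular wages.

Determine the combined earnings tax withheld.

£5,664.67

Earnings Tax: taxable = £13,390.00
  £1,141.60 + 22.52% × (£13,390.00 − £6,800.00) = £1,141.60 + 22.52% × £6,590.00 = £2,625.67
Supplemental (20.26% flat on bonus): 20.26% × £15,000.00 = £3,039.00
Total earnings tax: £2,625.67 + £3,039.00 = £5,664.67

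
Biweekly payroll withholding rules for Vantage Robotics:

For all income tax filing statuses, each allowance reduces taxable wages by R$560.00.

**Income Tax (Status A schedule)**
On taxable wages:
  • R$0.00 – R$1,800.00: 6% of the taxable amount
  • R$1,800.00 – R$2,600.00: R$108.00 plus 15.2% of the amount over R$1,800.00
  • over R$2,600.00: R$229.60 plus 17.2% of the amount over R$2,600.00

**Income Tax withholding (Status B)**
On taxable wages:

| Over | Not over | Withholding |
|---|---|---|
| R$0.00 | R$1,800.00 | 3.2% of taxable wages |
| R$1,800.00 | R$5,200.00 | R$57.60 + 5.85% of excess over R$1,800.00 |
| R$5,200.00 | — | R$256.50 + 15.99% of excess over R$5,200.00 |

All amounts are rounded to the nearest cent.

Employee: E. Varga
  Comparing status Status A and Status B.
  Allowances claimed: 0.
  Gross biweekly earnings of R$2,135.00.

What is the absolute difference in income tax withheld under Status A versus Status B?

R$81.72

Income Tax (Status A): taxable = R$2,135.00
  R$108.00 + 15.2% × (R$2,135.00 − R$1,800.00) = R$108.00 + 15.2% × R$335.00 = R$158.92
Income Tax (Status B): taxable = R$2,135.00
  R$57.60 + 5.85% × (R$2,135.00 − R$1,800.00) = R$57.60 + 5.85% × R$335.00 = R$77.20
Difference: |R$158.92 − R$77.20| = R$81.72 (higher under Status A)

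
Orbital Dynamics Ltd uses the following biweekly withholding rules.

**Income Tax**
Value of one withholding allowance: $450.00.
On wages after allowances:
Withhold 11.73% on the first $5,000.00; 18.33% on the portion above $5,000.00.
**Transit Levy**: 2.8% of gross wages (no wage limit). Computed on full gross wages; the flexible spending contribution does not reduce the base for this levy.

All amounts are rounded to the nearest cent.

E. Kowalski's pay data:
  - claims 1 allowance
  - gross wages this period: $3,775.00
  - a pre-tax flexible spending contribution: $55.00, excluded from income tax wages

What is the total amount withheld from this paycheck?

$489.27

Income Tax: taxable = $3,775.00 − $55.00 − 1×$450.00 = $3,270.00
  11.73% × $3,270.00 = $383.57
Transit Levy: 2.8% × $3,775.00 = $105.70
Total: $383.57 + $105.70 = $489.27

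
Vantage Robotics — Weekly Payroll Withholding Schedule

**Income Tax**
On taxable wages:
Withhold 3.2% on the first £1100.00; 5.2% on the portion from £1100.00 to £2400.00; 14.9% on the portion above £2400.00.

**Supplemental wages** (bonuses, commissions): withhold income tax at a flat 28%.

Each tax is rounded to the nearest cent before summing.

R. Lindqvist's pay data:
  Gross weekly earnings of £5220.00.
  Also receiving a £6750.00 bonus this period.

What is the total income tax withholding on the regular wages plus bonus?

£2412.98

Income Tax: taxable = £5220.00
  £102.80 + 14.9% × (£5220.00 − £2400.00) = £102.80 + 14.9% × £2820.00 = £522.98
Supplemental (28% flat on bonus): 28% × £6750.00 = £1890.00
Total income tax: £522.98 + £1890.00 = £2412.98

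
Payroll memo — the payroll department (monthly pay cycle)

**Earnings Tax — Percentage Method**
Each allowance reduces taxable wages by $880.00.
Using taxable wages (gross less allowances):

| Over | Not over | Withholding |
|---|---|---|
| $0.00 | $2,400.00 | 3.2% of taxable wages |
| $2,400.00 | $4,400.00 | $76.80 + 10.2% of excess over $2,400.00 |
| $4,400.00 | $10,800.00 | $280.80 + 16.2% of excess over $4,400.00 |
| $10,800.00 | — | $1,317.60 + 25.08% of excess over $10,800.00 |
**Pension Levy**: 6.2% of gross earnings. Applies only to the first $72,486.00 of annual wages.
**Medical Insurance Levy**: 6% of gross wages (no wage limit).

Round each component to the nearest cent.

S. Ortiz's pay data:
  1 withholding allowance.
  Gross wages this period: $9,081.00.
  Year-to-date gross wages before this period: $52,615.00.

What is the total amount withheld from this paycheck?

Earnings Tax: taxable = $9,081.00 − 1×$880.00 = $8,201.00
  $280.80 + 16.2% × ($8,201.00 − $4,400.00) = $280.80 + 16.2% × $3,801.00 = $896.56
Pension Levy: 6.2% × $9,081.00 = $563.02
Medical Insurance Levy: 6% × $9,081.00 = $544.86
Total: $896.56 + $563.02 + $544.86 = $2,004.44

$2,004.44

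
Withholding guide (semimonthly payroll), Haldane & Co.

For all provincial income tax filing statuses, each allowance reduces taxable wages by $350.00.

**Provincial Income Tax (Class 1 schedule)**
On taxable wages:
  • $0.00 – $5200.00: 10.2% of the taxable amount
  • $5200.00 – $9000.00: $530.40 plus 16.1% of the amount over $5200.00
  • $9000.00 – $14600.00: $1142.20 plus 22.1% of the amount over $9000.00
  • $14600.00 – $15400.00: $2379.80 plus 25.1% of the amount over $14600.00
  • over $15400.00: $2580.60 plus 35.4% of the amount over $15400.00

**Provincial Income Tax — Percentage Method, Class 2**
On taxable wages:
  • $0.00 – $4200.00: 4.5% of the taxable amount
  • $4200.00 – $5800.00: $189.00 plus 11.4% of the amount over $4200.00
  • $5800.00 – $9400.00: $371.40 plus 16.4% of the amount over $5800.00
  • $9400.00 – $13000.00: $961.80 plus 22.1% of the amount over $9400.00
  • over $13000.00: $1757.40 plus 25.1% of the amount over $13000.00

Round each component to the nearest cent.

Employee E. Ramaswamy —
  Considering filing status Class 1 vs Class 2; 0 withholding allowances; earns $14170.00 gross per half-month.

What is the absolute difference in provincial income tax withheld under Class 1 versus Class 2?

Provincial Income Tax (Class 1): taxable = $14170.00
  $1142.20 + 22.1% × ($14170.00 − $9000.00) = $1142.20 + 22.1% × $5170.00 = $2284.77
Provincial Income Tax (Class 2): taxable = $14170.00
  $1757.40 + 25.1% × ($14170.00 − $13000.00) = $1757.40 + 25.1% × $1170.00 = $2051.07
Difference: |$2284.77 − $2051.07| = $233.70 (higher under Class 1)

$233.70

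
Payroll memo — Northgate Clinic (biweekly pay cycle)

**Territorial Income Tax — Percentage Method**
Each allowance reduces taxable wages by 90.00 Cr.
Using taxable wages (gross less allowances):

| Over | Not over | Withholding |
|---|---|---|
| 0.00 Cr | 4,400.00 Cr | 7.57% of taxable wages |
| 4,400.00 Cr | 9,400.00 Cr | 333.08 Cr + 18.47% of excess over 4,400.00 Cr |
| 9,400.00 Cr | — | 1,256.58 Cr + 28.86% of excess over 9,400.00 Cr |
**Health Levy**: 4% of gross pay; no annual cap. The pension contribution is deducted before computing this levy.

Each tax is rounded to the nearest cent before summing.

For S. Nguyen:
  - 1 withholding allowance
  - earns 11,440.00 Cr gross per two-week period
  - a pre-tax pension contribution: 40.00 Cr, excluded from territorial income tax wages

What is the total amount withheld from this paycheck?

Territorial Income Tax: taxable = 11,440.00 Cr − 40.00 Cr − 1×90.00 Cr = 11,310.00 Cr
  1,256.58 Cr + 28.86% × (11,310.00 Cr − 9,400.00 Cr) = 1,256.58 Cr + 28.86% × 1,910.00 Cr = 1,807.81 Cr
Health Levy: 4% × 11,400.00 Cr = 456.00 Cr
Total: 1,807.81 Cr + 456.00 Cr = 2,263.81 Cr

2,263.81 Cr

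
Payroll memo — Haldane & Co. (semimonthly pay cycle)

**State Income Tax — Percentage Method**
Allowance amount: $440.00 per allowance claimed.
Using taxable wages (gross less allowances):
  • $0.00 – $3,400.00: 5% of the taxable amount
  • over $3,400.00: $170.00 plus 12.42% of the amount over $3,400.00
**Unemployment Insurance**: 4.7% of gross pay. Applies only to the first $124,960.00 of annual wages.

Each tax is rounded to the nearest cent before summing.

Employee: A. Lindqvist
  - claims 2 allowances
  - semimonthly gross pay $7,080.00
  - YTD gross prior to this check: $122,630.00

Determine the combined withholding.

State Income Tax: taxable = $7,080.00 − 2×$440.00 = $6,200.00
  $170.00 + 12.42% × ($6,200.00 − $3,400.00) = $170.00 + 12.42% × $2,800.00 = $517.76
Unemployment Insurance: cap $124,960.00 − YTD $122,630.00 = $2,330.00 subject; 4.7% × $2,330.00 = $109.51
Total: $517.76 + $109.51 = $627.27

$627.27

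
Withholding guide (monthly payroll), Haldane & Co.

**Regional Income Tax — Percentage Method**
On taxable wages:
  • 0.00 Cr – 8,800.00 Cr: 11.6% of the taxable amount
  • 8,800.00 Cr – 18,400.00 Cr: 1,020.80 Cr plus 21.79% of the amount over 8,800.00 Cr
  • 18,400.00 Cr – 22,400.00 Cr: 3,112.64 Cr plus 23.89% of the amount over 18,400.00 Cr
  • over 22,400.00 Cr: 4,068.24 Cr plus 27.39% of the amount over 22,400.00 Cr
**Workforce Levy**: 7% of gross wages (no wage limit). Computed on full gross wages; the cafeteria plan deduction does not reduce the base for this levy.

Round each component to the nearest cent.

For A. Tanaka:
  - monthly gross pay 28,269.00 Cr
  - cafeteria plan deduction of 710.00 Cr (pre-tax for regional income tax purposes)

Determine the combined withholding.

Regional Income Tax: taxable = 28,269.00 Cr − 710.00 Cr = 27,559.00 Cr
  4,068.24 Cr + 27.39% × (27,559.00 Cr − 22,400.00 Cr) = 4,068.24 Cr + 27.39% × 5,159.00 Cr = 5,481.29 Cr
Workforce Levy: 7% × 28,269.00 Cr = 1,978.83 Cr
Total: 5,481.29 Cr + 1,978.83 Cr = 7,460.12 Cr

7,460.12 Cr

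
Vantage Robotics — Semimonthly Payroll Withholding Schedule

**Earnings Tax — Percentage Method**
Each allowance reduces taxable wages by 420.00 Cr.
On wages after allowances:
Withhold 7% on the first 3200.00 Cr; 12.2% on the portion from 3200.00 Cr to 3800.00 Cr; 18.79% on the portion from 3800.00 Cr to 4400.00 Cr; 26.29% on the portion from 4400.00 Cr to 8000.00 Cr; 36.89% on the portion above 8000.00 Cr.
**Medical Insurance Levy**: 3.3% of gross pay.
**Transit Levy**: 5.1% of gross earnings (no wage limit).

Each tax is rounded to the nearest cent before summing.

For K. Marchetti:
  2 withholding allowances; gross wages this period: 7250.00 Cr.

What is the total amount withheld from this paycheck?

1547.37 Cr

Earnings Tax: taxable = 7250.00 Cr − 2×420.00 Cr = 6410.00 Cr
  409.94 Cr + 26.29% × (6410.00 Cr − 4400.00 Cr) = 409.94 Cr + 26.29% × 2010.00 Cr = 938.37 Cr
Medical Insurance Levy: 3.3% × 7250.00 Cr = 239.25 Cr
Transit Levy: 5.1% × 7250.00 Cr = 369.75 Cr
Total: 938.37 Cr + 239.25 Cr + 369.75 Cr = 1547.37 Cr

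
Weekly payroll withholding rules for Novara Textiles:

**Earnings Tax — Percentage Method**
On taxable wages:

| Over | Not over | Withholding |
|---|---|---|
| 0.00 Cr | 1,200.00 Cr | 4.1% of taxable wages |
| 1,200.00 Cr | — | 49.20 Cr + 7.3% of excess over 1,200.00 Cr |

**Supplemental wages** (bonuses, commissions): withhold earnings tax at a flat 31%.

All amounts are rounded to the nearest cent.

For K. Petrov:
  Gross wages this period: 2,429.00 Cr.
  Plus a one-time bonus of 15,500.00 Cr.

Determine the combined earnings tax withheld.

Earnings Tax: taxable = 2,429.00 Cr
  49.20 Cr + 7.3% × (2,429.00 Cr − 1,200.00 Cr) = 49.20 Cr + 7.3% × 1,229.00 Cr = 138.92 Cr
Supplemental (31% flat on bonus): 31% × 15,500.00 Cr = 4,805.00 Cr
Total earnings tax: 138.92 Cr + 4,805.00 Cr = 4,943.92 Cr

4,943.92 Cr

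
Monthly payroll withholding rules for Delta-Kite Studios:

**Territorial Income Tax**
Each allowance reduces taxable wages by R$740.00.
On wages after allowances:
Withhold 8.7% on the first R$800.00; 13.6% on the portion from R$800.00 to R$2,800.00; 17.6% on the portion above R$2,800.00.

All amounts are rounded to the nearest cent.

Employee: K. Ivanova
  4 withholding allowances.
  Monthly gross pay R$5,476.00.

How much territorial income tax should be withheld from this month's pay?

R$302.98

Territorial Income Tax: taxable = R$5,476.00 − 4×R$740.00 = R$2,516.00
  R$69.60 + 13.6% × (R$2,516.00 − R$800.00) = R$69.60 + 13.6% × R$1,716.00 = R$302.98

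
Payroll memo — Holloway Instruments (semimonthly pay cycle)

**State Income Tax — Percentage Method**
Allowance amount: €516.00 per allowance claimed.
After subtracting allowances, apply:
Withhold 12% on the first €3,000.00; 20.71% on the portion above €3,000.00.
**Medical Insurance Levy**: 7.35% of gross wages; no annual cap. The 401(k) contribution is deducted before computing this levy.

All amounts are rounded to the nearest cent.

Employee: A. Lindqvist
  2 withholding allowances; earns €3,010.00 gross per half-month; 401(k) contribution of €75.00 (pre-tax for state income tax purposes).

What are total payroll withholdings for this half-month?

€444.08

State Income Tax: taxable = €3,010.00 − €75.00 − 2×€516.00 = €1,903.00
  12% × €1,903.00 = €228.36
Medical Insurance Levy: 7.35% × €2,935.00 = €215.72
Total: €228.36 + €215.72 = €444.08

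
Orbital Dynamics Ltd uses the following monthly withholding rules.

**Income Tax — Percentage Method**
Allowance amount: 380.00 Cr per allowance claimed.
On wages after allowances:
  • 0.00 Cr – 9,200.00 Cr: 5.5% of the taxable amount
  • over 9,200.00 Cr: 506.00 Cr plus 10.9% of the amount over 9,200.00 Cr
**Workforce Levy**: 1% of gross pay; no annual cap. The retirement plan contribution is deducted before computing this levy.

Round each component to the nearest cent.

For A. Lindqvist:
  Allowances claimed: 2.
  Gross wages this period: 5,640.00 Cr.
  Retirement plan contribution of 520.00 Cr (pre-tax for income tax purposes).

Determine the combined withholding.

Income Tax: taxable = 5,640.00 Cr − 520.00 Cr − 2×380.00 Cr = 4,360.00 Cr
  5.5% × 4,360.00 Cr = 239.80 Cr
Workforce Levy: 1% × 5,120.00 Cr = 51.20 Cr
Total: 239.80 Cr + 51.20 Cr = 291.00 Cr

291.00 Cr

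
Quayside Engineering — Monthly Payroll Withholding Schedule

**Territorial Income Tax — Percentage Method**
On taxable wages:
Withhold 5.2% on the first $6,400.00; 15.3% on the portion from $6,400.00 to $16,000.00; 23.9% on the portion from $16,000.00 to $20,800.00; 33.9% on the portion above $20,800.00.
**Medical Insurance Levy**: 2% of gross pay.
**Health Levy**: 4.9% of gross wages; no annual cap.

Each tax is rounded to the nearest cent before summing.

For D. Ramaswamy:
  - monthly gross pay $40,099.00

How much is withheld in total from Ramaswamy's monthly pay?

Territorial Income Tax: taxable = $40,099.00
  $2,948.80 + 33.9% × ($40,099.00 − $20,800.00) = $2,948.80 + 33.9% × $19,299.00 = $9,491.16
Medical Insurance Levy: 2% × $40,099.00 = $801.98
Health Levy: 4.9% × $40,099.00 = $1,964.85
Total: $9,491.16 + $801.98 + $1,964.85 = $12,257.99

$12,257.99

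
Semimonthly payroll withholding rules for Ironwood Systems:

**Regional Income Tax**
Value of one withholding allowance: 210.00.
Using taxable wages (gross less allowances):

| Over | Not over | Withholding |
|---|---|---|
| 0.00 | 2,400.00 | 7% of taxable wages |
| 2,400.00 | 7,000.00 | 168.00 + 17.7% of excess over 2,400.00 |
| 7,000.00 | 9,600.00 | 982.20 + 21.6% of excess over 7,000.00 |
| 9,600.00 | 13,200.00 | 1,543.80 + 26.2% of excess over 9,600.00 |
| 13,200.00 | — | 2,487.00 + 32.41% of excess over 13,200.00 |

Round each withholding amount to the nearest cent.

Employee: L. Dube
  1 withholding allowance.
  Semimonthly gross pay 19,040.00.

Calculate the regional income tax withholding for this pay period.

4,311.68

Regional Income Tax: taxable = 19,040.00 − 1×210.00 = 18,830.00
  2,487.00 + 32.41% × (18,830.00 − 13,200.00) = 2,487.00 + 32.41% × 5,630.00 = 4,311.68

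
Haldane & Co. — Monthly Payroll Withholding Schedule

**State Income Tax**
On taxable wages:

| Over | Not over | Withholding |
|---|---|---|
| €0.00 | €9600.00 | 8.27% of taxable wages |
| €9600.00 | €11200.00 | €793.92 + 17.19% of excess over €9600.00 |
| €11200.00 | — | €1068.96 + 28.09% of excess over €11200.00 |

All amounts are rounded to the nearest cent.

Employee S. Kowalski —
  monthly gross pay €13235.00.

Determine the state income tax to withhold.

State Income Tax: taxable = €13235.00
  €1068.96 + 28.09% × (€13235.00 − €11200.00) = €1068.96 + 28.09% × €2035.00 = €1640.59

€1640.59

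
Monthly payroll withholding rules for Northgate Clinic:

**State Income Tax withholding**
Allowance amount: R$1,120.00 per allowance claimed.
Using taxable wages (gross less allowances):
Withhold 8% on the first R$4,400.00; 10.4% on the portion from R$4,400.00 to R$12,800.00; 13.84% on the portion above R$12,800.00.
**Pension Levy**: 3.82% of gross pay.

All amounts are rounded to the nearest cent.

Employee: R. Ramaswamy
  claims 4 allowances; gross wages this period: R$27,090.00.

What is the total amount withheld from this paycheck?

State Income Tax: taxable = R$27,090.00 − 4×R$1,120.00 = R$22,610.00
  R$1,225.60 + 13.84% × (R$22,610.00 − R$12,800.00) = R$1,225.60 + 13.84% × R$9,810.00 = R$2,583.30
Pension Levy: 3.82% × R$27,090.00 = R$1,034.84
Total: R$2,583.30 + R$1,034.84 = R$3,618.14

R$3,618.14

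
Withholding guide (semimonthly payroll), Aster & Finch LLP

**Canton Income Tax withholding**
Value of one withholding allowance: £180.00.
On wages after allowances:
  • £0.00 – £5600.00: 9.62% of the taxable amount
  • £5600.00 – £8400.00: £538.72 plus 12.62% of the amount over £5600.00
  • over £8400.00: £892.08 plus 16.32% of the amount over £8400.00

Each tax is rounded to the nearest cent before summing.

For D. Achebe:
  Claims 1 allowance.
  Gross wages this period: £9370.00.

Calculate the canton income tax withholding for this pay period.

Canton Income Tax: taxable = £9370.00 − 1×£180.00 = £9190.00
  £892.08 + 16.32% × (£9190.00 − £8400.00) = £892.08 + 16.32% × £790.00 = £1021.01

£1021.01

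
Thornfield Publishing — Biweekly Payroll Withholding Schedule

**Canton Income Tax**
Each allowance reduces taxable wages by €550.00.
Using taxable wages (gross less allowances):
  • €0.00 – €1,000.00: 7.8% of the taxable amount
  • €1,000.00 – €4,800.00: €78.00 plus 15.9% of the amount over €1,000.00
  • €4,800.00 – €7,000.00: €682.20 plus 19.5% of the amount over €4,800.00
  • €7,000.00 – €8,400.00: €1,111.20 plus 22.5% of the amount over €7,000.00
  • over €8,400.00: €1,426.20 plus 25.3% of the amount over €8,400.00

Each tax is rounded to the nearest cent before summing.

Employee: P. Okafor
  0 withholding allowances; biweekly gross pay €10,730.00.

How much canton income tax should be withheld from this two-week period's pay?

€2,015.69

Canton Income Tax: taxable = €10,730.00
  €1,426.20 + 25.3% × (€10,730.00 − €8,400.00) = €1,426.20 + 25.3% × €2,330.00 = €2,015.69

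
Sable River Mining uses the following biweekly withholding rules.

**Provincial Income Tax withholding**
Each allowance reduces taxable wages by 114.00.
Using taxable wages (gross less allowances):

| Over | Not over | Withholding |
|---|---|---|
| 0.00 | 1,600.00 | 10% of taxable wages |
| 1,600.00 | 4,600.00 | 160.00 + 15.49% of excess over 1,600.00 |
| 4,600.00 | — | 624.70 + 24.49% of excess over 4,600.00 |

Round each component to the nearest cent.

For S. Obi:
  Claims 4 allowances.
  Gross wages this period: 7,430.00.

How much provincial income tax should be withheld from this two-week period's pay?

1,206.09

Provincial Income Tax: taxable = 7,430.00 − 4×114.00 = 6,974.00
  624.70 + 24.49% × (6,974.00 − 4,600.00) = 624.70 + 24.49% × 2,374.00 = 1,206.09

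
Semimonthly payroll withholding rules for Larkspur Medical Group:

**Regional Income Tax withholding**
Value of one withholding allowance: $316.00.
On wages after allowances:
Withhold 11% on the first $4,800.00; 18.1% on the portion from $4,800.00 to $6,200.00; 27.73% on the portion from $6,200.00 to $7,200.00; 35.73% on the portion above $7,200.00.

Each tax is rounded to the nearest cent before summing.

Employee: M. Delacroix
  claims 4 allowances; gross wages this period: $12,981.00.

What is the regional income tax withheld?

Regional Income Tax: taxable = $12,981.00 − 4×$316.00 = $11,717.00
  $1,058.70 + 35.73% × ($11,717.00 − $7,200.00) = $1,058.70 + 35.73% × $4,517.00 = $2,672.62

$2,672.62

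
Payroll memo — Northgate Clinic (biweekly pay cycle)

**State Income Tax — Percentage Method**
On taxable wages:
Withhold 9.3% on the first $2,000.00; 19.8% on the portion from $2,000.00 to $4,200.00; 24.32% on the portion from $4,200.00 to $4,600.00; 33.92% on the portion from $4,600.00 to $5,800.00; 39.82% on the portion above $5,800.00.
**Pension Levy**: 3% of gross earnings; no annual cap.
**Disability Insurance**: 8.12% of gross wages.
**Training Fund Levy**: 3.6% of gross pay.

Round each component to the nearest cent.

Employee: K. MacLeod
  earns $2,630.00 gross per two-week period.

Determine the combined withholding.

State Income Tax: taxable = $2,630.00
  $186.00 + 19.8% × ($2,630.00 − $2,000.00) = $186.00 + 19.8% × $630.00 = $310.74
Pension Levy: 3% × $2,630.00 = $78.90
Disability Insurance: 8.12% × $2,630.00 = $213.56
Training Fund Levy: 3.6% × $2,630.00 = $94.68
Total: $310.74 + $78.90 + $213.56 + $94.68 = $697.88

$697.88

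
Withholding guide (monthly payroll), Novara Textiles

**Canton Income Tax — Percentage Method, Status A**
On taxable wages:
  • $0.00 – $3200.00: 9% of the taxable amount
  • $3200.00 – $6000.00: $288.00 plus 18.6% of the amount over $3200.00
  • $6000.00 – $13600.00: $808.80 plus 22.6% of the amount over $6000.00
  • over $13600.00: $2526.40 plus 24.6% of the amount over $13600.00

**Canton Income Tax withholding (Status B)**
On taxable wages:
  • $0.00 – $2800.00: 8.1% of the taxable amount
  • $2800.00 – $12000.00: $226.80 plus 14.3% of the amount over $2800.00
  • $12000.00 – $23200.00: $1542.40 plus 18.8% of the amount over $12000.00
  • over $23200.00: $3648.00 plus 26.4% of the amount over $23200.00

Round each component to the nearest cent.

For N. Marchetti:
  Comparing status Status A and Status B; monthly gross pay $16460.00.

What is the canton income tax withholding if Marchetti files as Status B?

Canton Income Tax (Status B): taxable = $16460.00
  $1542.40 + 18.8% × ($16460.00 − $12000.00) = $1542.40 + 18.8% × $4460.00 = $2380.88

$2380.88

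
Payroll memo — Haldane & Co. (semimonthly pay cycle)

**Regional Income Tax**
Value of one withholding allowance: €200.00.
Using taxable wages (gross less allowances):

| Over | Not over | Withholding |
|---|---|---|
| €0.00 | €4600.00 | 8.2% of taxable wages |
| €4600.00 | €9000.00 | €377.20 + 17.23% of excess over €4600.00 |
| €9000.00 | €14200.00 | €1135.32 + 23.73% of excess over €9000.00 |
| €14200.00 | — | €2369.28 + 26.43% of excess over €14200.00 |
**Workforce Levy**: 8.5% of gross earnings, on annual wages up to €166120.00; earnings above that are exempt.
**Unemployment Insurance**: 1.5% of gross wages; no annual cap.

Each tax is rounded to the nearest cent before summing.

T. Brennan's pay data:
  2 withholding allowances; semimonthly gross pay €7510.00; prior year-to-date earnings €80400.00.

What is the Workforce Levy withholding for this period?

€638.35

Workforce Levy: 8.5% × €7510.00 = €638.35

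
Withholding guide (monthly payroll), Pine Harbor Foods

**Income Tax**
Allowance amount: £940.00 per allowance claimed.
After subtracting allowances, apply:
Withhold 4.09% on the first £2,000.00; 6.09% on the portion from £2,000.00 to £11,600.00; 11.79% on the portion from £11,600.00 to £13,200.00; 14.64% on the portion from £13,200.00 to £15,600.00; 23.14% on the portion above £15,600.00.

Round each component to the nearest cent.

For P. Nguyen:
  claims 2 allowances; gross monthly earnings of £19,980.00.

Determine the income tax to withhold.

Income Tax: taxable = £19,980.00 − 2×£940.00 = £18,100.00
  £1,206.44 + 23.14% × (£18,100.00 − £15,600.00) = £1,206.44 + 23.14% × £2,500.00 = £1,784.94

£1,784.94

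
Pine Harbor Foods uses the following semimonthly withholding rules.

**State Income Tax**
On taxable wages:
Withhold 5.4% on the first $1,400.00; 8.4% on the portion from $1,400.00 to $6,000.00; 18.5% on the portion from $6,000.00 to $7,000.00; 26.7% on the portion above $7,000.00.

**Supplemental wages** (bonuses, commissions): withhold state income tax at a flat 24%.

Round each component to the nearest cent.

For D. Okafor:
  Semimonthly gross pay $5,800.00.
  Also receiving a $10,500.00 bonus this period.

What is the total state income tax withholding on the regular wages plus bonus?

State Income Tax: taxable = $5,800.00
  $75.60 + 8.4% × ($5,800.00 − $1,400.00) = $75.60 + 8.4% × $4,400.00 = $445.20
Supplemental (24% flat on bonus): 24% × $10,500.00 = $2,520.00
Total state income tax: $445.20 + $2,520.00 = $2,965.20

$2,965.20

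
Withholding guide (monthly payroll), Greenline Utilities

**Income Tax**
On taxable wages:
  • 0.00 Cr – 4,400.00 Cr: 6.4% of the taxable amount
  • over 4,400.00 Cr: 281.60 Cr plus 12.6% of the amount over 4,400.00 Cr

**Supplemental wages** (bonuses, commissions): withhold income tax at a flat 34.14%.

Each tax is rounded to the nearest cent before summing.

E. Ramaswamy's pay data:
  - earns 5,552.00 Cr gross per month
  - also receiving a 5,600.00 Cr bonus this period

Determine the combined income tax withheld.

2,338.59 Cr

Income Tax: taxable = 5,552.00 Cr
  281.60 Cr + 12.6% × (5,552.00 Cr − 4,400.00 Cr) = 281.60 Cr + 12.6% × 1,152.00 Cr = 426.75 Cr
Supplemental (34.14% flat on bonus): 34.14% × 5,600.00 Cr = 1,911.84 Cr
Total income tax: 426.75 Cr + 1,911.84 Cr = 2,338.59 Cr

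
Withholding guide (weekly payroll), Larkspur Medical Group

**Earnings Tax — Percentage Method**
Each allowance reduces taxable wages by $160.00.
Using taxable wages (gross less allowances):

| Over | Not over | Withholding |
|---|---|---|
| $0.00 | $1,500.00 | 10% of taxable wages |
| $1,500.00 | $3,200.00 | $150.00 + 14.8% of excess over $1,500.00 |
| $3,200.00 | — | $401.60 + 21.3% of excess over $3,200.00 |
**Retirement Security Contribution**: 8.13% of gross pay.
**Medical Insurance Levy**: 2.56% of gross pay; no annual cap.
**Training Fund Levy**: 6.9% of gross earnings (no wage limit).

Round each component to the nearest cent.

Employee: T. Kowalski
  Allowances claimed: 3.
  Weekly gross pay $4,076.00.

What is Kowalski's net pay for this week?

Earnings Tax: taxable = $4,076.00 − 3×$160.00 = $3,596.00
  $401.60 + 21.3% × ($3,596.00 − $3,200.00) = $401.60 + 21.3% × $396.00 = $485.95
Retirement Security Contribution: 8.13% × $4,076.00 = $331.38
Medical Insurance Levy: 2.56% × $4,076.00 = $104.35
Training Fund Levy: 6.9% × $4,076.00 = $281.24
Total withheld: $485.95 + $331.38 + $104.35 + $281.24 = $1,202.92
Net pay: $4,076.00 − $1,202.92 = $2,873.08

$2,873.08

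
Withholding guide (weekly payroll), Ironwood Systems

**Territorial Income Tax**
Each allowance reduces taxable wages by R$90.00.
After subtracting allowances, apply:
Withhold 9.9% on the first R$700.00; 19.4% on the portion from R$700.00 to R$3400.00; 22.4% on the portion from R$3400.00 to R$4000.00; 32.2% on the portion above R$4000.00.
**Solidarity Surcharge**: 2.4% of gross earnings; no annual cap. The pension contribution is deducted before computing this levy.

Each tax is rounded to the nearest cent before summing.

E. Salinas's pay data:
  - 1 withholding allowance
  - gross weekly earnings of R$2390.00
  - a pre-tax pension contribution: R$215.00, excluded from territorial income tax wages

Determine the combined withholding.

R$390.19

Territorial Income Tax: taxable = R$2390.00 − R$215.00 − 1×R$90.00 = R$2085.00
  R$69.30 + 19.4% × (R$2085.00 − R$700.00) = R$69.30 + 19.4% × R$1385.00 = R$337.99
Solidarity Surcharge: 2.4% × R$2175.00 = R$52.20
Total: R$337.99 + R$52.20 = R$390.19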